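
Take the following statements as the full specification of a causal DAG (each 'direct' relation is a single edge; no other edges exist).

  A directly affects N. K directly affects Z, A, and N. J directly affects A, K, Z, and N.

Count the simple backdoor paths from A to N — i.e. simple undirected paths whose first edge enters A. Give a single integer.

A backdoor path from A to N is any simple undirected path whose first edge points into A (i.e. leaves A via a parent).
Parents of A: {J, K}.
Enumerating:
  P1: A <- J -> K -> N
  P2: A <- J -> Z <- K -> N
  P3: A <- J -> N
  P4: A <- K <- J -> N
  P5: A <- K -> Z <- J -> N
  P6: A <- K -> N
That exhausts the simple backdoor paths. Count: 6.

6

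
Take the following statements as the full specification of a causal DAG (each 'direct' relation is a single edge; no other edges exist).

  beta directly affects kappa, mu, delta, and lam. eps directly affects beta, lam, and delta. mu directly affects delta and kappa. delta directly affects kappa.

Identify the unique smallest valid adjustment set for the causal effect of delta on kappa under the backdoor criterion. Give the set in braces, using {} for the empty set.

{beta, mu}

Variables eligible for adjustment (non-descendants of delta, excluding delta and kappa): {beta, eps, lam, mu}.
Backdoor paths from delta to kappa:
  P1: delta <- eps -> beta -> mu -> kappa
  P2: delta <- eps -> beta -> kappa
  P3: delta <- eps -> lam <- beta -> mu -> kappa
  P4: delta <- eps -> lam <- beta -> kappa
  P5: delta <- beta -> mu -> kappa
  P6: delta <- beta -> kappa
  P7: delta <- mu <- beta -> kappa
  P8: delta <- mu -> kappa
The empty set is not sufficient: P1 (delta <- eps -> beta -> mu -> kappa) has no collider blocking it and no conditioned non-collider, so it is open.
Try {beta, mu}:
  P1: blocked at chain node beta ∈ conditioning set.
  P2: blocked at chain node beta ∈ conditioning set.
  P3: blocked at collider lam (neither it nor any descendant is in the conditioning set).
  P4: blocked at collider lam (neither it nor any descendant is in the conditioning set).
  P5: blocked at fork node beta ∈ conditioning set.
  P6: blocked at fork node beta ∈ conditioning set.
  P7: blocked at chain node mu ∈ conditioning set.
  P8: blocked at fork node mu ∈ conditioning set.
{beta, mu} contains no descendant of delta and blocks every backdoor path.
Every element of {beta, mu} is needed (dropping beta leaves P2 open; dropping mu leaves P8 open), so no proper subset is valid.
Among all size-2 subsets of the eligible variables, only {beta, mu} blocks every backdoor path, so it is the unique smallest valid adjustment set.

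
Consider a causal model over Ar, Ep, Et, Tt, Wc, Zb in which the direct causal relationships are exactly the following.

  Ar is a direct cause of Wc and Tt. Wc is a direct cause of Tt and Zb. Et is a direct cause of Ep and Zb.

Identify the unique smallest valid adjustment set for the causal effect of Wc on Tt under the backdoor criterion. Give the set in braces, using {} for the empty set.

Variables eligible for adjustment (non-descendants of Wc, excluding Wc and Tt): {Ar, Ep, Et}.
Backdoor paths from Wc to Tt:
  P1: Wc <- Ar -> Tt
The empty set is not sufficient: P1 (Wc <- Ar -> Tt) has no collider blocking it and no conditioned non-collider, so it is open.
Try {Ar}:
  P1: blocked at fork node Ar ∈ conditioning set.
{Ar} contains no descendant of Wc and blocks every backdoor path.
No other singleton works — e.g. {Et} leaves P1 open — so {Ar} is the unique smallest valid adjustment set.

{Ar}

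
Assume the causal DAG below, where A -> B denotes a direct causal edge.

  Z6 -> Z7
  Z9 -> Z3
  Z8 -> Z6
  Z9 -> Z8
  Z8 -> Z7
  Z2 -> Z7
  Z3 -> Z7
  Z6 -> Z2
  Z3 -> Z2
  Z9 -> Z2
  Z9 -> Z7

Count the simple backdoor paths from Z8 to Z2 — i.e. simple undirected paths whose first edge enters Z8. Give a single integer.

A backdoor path from Z8 to Z2 is any simple undirected path whose first edge points into Z8 (i.e. leaves Z8 via a parent).
Parents of Z8: {Z9}.
Enumerating:
  P1: Z8 <- Z9 -> Z3 -> Z2
  P2: Z8 <- Z9 -> Z3 -> Z7 <- Z6 -> Z2
  P3: Z8 <- Z9 -> Z3 -> Z7 <- Z2
  P4: Z8 <- Z9 -> Z2
  P5: Z8 <- Z9 -> Z7 <- Z3 -> Z2
  P6: Z8 <- Z9 -> Z7 <- Z6 -> Z2
  P7: Z8 <- Z9 -> Z7 <- Z2
That exhausts the simple backdoor paths. Count: 7.

7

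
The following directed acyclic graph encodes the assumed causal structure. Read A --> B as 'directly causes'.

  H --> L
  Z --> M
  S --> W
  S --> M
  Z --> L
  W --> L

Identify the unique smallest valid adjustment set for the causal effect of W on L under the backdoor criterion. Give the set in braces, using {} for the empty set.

{}

Variables eligible for adjustment (non-descendants of W, excluding W and L): {H, M, S, Z}.
Backdoor paths from W to L:
  P1: W <- S -> M <- Z -> L
Each backdoor path contains an unconditioned collider, so every path is already blocked with the empty conditioning set:
  P1: blocked at collider M (neither it nor any descendant is in the conditioning set).
The empty set is therefore the unique smallest valid set.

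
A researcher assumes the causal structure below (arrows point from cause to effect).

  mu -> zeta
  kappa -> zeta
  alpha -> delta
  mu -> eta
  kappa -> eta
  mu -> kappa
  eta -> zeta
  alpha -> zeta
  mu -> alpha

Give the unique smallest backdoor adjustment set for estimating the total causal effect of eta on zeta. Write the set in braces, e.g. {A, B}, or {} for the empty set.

{kappa, mu}

Variables eligible for adjustment (non-descendants of eta, excluding eta and zeta): {alpha, delta, kappa, mu}.
Backdoor paths from eta to zeta:
  P1: eta <- mu -> alpha -> zeta
  P2: eta <- mu -> kappa -> zeta
  P3: eta <- mu -> zeta
  P4: eta <- kappa <- mu -> alpha -> zeta
  P5: eta <- kappa <- mu -> zeta
  P6: eta <- kappa -> zeta
The empty set is not sufficient: P1 (eta <- mu -> alpha -> zeta) has no collider blocking it and no conditioned non-collider, so it is open.
Try {kappa, mu}:
  P1: blocked at fork node mu ∈ conditioning set.
  P2: blocked at fork node mu ∈ conditioning set.
  P3: blocked at fork node mu ∈ conditioning set.
  P4: blocked at chain node kappa ∈ conditioning set.
  P5: blocked at chain node kappa ∈ conditioning set.
  P6: blocked at fork node kappa ∈ conditioning set.
{kappa, mu} contains no descendant of eta and blocks every backdoor path.
Every element of {kappa, mu} is needed (dropping kappa leaves P6 open; dropping mu leaves P1 open), so no proper subset is valid.
Among all size-2 subsets of the eligible variables, only {kappa, mu} blocks every backdoor path, so it is the unique smallest valid adjustment set.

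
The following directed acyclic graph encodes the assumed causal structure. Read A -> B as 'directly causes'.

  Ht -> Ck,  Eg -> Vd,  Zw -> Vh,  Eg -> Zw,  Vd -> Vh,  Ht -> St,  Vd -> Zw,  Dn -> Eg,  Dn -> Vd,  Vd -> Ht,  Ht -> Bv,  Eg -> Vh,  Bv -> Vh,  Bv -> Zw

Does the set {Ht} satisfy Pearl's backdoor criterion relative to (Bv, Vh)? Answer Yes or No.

Backdoor paths from Bv to Vh (paths whose first edge points into Bv):
  P1: Bv <- Ht <- Vd <- Dn -> Eg -> Zw -> Vh
  P2: Bv <- Ht <- Vd <- Dn -> Eg -> Vh
  P3: Bv <- Ht <- Vd <- Eg -> Zw -> Vh
  P4: Bv <- Ht <- Vd <- Eg -> Vh
  P5: Bv <- Ht <- Vd -> Zw <- Eg -> Vh
  P6: Bv <- Ht <- Vd -> Zw -> Vh
  P7: Bv <- Ht <- Vd -> Vh
Condition 1 (no descendant of Bv in the set): holds — descendants of Bv are {Vh, Zw}; none are in {Ht}.
Condition 2 (every backdoor path blocked by {Ht}):
  P1: blocked at chain node Ht ∈ conditioning set.
  P2: blocked at chain node Ht ∈ conditioning set.
  P3: blocked at chain node Ht ∈ conditioning set.
  P4: blocked at chain node Ht ∈ conditioning set.
  P5: blocked at chain node Ht ∈ conditioning set.
  P6: blocked at chain node Ht ∈ conditioning set.
  P7: blocked at chain node Ht ∈ conditioning set.
{Ht} satisfies the backdoor criterion.

Yes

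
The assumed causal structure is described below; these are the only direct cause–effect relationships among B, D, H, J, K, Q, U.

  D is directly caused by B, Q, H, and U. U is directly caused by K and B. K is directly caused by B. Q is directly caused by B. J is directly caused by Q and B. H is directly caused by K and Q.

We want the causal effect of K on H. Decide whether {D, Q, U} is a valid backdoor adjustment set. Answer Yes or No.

No

Backdoor paths from K to H (paths whose first edge points into K):
  P1: K <- B -> Q -> H
  P2: K <- B -> Q -> D <- H
  P3: K <- B -> U -> D <- Q -> H
  P4: K <- B -> U -> D <- H
  P5: K <- B -> J <- Q -> H
  P6: K <- B -> J <- Q -> D <- H
  P7: K <- B -> D <- Q -> H
  P8: K <- B -> D <- H
Condition 1 (no descendant of K in the set): FAILS — D and U are descendants of K.
Condition 2 (every backdoor path blocked by {D, Q, U}):
  P1: blocked at chain node Q ∈ conditioning set.
  P2: blocked at chain node Q ∈ conditioning set.
  P3: blocked at chain node U ∈ conditioning set.
  P4: blocked at chain node U ∈ conditioning set.
  P5: blocked at collider J (neither it nor any descendant is in the conditioning set).
  P6: blocked at collider J (neither it nor any descendant is in the conditioning set).
  P7: blocked at fork node Q ∈ conditioning set.
  P8: open — collider(s) D are conditioned on (or have a conditioned descendant) and no non-collider on the path is in the set.
{D, Q, U} does not satisfy the backdoor criterion.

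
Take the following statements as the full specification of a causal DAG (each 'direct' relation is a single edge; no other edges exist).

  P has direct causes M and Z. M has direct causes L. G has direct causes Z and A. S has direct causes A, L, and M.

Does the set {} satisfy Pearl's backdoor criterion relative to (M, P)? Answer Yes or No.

Backdoor paths from M to P (paths whose first edge points into M):
  P1: M <- L -> S <- A -> G <- Z -> P
Condition 1 (no descendant of M in the set): holds — descendants of M are {P, S}; none are in {}.
Condition 2 (every backdoor path blocked by {}):
  P1: blocked at collider S (neither it nor any descendant is in the conditioning set).
{} satisfies the backdoor criterion.

Yes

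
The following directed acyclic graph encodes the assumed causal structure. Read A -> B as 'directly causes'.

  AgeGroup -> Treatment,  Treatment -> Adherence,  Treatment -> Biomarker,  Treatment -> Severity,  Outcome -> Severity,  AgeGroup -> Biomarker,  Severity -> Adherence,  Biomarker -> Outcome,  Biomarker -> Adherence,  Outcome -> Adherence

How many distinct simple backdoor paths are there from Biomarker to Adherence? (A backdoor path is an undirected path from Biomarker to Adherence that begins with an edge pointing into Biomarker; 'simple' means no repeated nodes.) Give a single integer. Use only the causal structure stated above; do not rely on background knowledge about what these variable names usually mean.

A backdoor path from Biomarker to Adherence is any simple undirected path whose first edge points into Biomarker (i.e. leaves Biomarker via a parent).
Parents of Biomarker: {AgeGroup, Treatment}.
Enumerating:
  P1: Biomarker <- AgeGroup -> Treatment -> Severity <- Outcome -> Adherence
  P2: Biomarker <- AgeGroup -> Treatment -> Severity -> Adherence
  P3: Biomarker <- AgeGroup -> Treatment -> Adherence
  P4: Biomarker <- Treatment -> Severity <- Outcome -> Adherence
  P5: Biomarker <- Treatment -> Severity -> Adherence
  P6: Biomarker <- Treatment -> Adherence
That exhausts the simple backdoor paths. Count: 6.

6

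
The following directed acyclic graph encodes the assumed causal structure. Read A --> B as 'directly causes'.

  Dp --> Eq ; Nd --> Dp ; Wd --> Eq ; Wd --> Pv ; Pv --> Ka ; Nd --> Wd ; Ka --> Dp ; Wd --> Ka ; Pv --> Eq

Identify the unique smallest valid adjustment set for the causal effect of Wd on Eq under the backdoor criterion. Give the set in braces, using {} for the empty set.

Variables eligible for adjustment (non-descendants of Wd, excluding Wd and Eq): {Nd}.
Backdoor paths from Wd to Eq:
  P1: Wd <- Nd -> Dp <- Ka <- Pv -> Eq
  P2: Wd <- Nd -> Dp -> Eq
The empty set is not sufficient: P2 (Wd <- Nd -> Dp -> Eq) has no collider blocking it and no conditioned non-collider, so it is open.
Try {Nd}:
  P1: blocked at fork node Nd ∈ conditioning set.
  P2: blocked at fork node Nd ∈ conditioning set.
{Nd} contains no descendant of Wd and blocks every backdoor path.
{Nd} is the unique smallest valid adjustment set.

{Nd}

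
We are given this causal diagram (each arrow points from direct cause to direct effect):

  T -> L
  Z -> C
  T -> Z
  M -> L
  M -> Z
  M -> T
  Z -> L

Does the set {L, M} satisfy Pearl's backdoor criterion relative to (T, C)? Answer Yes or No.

Backdoor paths from T to C (paths whose first edge points into T):
  P1: T <- M -> Z -> C
  P2: T <- M -> L <- Z -> C
Condition 1 (no descendant of T in the set): FAILS — L is a descendant of T.
Condition 2 (every backdoor path blocked by {L, M}):
  P1: blocked at fork node M ∈ conditioning set.
  P2: blocked at fork node M ∈ conditioning set.
{L, M} does not satisfy the backdoor criterion.

No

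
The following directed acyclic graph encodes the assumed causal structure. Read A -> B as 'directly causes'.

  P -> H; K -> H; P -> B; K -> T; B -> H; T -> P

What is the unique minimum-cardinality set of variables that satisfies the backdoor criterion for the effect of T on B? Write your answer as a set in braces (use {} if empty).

{}

Variables eligible for adjustment (non-descendants of T, excluding T and B): {K}.
Backdoor paths from T to B:
  P1: T <- K -> H <- P -> B
  P2: T <- K -> H <- B
Each backdoor path contains an unconditioned collider, so every path is already blocked with the empty conditioning set:
  P1: blocked at collider H (neither it nor any descendant is in the conditioning set).
  P2: blocked at collider H (neither it nor any descendant is in the conditioning set).
The empty set is therefore the unique smallest valid set.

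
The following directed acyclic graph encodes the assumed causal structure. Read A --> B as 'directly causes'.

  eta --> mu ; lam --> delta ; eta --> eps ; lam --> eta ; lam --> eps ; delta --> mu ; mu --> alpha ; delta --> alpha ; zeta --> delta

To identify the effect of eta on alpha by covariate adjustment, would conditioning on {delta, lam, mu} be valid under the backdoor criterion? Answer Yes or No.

Backdoor paths from eta to alpha (paths whose first edge points into eta):
  P1: eta <- lam -> delta -> mu -> alpha
  P2: eta <- lam -> delta -> alpha
Condition 1 (no descendant of eta in the set): FAILS — mu is a descendant of eta.
Condition 2 (every backdoor path blocked by {delta, lam, mu}):
  P1: blocked at fork node lam ∈ conditioning set.
  P2: blocked at fork node lam ∈ conditioning set.
{delta, lam, mu} does not satisfy the backdoor criterion.

No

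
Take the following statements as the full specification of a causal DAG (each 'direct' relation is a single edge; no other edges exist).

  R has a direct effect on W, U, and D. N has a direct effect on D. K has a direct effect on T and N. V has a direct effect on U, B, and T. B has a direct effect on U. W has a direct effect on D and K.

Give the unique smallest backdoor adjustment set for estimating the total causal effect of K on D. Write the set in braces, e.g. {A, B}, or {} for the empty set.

{W}

Variables eligible for adjustment (non-descendants of K, excluding K and D): {B, R, U, V, W}.
Backdoor paths from K to D:
  P1: K <- W <- R -> D
  P2: K <- W -> D
The empty set is not sufficient: P1 (K <- W <- R -> D) has no collider blocking it and no conditioned non-collider, so it is open.
Try {W}:
  P1: blocked at chain node W ∈ conditioning set.
  P2: blocked at fork node W ∈ conditioning set.
{W} contains no descendant of K and blocks every backdoor path.
No other singleton works — e.g. {R} leaves P2 open — so {W} is the unique smallest valid adjustment set.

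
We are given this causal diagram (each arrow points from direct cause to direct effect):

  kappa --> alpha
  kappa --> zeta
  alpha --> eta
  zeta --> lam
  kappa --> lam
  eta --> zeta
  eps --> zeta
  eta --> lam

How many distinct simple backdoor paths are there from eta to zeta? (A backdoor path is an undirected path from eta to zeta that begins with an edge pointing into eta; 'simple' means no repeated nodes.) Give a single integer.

A backdoor path from eta to zeta is any simple undirected path whose first edge points into eta (i.e. leaves eta via a parent).
Parents of eta: {alpha}.
Enumerating:
  P1: eta <- alpha <- kappa -> zeta
  P2: eta <- alpha <- kappa -> lam <- zeta
That exhausts the simple backdoor paths. Count: 2.

2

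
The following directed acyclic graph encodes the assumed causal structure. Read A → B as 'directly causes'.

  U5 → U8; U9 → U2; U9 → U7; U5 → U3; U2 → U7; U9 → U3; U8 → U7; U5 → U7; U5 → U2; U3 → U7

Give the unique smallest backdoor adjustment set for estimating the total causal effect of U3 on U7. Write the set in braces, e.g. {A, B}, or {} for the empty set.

Variables eligible for adjustment (non-descendants of U3, excluding U3 and U7): {U2, U5, U8, U9}.
Backdoor paths from U3 to U7:
  P1: U3 <- U9 -> U2 <- U5 -> U8 -> U7
  P2: U3 <- U9 -> U2 <- U5 -> U7
  P3: U3 <- U9 -> U2 -> U7
  P4: U3 <- U9 -> U7
  P5: U3 <- U5 -> U8 -> U7
  P6: U3 <- U5 -> U2 <- U9 -> U7
  P7: U3 <- U5 -> U2 -> U7
  P8: U3 <- U5 -> U7
The empty set is not sufficient: P3 (U3 <- U9 -> U2 -> U7) has no collider blocking it and no conditioned non-collider, so it is open.
Try {U5, U9}:
  P1: blocked at fork node U9 ∈ conditioning set.
  P2: blocked at fork node U9 ∈ conditioning set.
  P3: blocked at fork node U9 ∈ conditioning set.
  P4: blocked at fork node U9 ∈ conditioning set.
  P5: blocked at fork node U5 ∈ conditioning set.
  P6: blocked at fork node U5 ∈ conditioning set.
  P7: blocked at fork node U5 ∈ conditioning set.
  P8: blocked at fork node U5 ∈ conditioning set.
{U5, U9} contains no descendant of U3 and blocks every backdoor path.
Every element of {U5, U9} is needed (dropping U5 leaves P5 open; dropping U9 leaves P3 open), so no proper subset is valid.
Among all size-2 subsets of the eligible variables, only {U5, U9} blocks every backdoor path, so it is the unique smallest valid adjustment set.

{U5, U9}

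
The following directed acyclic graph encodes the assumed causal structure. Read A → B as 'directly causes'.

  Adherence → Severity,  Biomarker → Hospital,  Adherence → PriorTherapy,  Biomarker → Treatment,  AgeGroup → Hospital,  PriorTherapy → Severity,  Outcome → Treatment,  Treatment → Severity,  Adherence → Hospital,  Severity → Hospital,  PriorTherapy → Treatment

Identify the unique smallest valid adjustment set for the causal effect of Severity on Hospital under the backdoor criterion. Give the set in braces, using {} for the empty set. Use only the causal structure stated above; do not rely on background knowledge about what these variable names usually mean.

Variables eligible for adjustment (non-descendants of Severity, excluding Severity and Hospital): {Adherence, AgeGroup, Biomarker, Outcome, PriorTherapy, Treatment}.
Backdoor paths from Severity to Hospital:
  P1: Severity <- Adherence -> PriorTherapy -> Treatment <- Biomarker -> Hospital
  P2: Severity <- Adherence -> Hospital
  P3: Severity <- PriorTherapy <- Adherence -> Hospital
  P4: Severity <- PriorTherapy -> Treatment <- Biomarker -> Hospital
  P5: Severity <- Treatment <- Biomarker -> Hospital
  P6: Severity <- Treatment <- PriorTherapy <- Adherence -> Hospital
The empty set is not sufficient: P2 (Severity <- Adherence -> Hospital) has no collider blocking it and no conditioned non-collider, so it is open.
Try {Adherence, Biomarker}:
  P1: blocked at fork node Adherence ∈ conditioning set.
  P2: blocked at fork node Adherence ∈ conditioning set.
  P3: blocked at fork node Adherence ∈ conditioning set.
  P4: blocked at collider Treatment (neither it nor any descendant is in the conditioning set).
  P5: blocked at fork node Biomarker ∈ conditioning set.
  P6: blocked at fork node Adherence ∈ conditioning set.
{Adherence, Biomarker} contains no descendant of Severity and blocks every backdoor path.
Every element of {Adherence, Biomarker} is needed (dropping Adherence leaves P2 open; dropping Biomarker leaves P5 open), so no proper subset is valid.
Among all size-2 subsets of the eligible variables, only {Adherence, Biomarker} blocks every backdoor path, so it is the unique smallest valid adjustment set.

{Adherence, Biomarker}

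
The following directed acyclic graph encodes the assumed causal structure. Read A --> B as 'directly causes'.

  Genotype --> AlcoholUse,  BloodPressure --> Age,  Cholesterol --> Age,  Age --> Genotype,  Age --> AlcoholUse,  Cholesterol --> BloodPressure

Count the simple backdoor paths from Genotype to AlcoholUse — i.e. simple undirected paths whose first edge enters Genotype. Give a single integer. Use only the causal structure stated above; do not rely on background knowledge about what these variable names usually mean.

1

A backdoor path from Genotype to AlcoholUse is any simple undirected path whose first edge points into Genotype (i.e. leaves Genotype via a parent).
Parents of Genotype: {Age}.
Enumerating:
  P1: Genotype <- Age -> AlcoholUse
That exhausts the simple backdoor paths. Count: 1.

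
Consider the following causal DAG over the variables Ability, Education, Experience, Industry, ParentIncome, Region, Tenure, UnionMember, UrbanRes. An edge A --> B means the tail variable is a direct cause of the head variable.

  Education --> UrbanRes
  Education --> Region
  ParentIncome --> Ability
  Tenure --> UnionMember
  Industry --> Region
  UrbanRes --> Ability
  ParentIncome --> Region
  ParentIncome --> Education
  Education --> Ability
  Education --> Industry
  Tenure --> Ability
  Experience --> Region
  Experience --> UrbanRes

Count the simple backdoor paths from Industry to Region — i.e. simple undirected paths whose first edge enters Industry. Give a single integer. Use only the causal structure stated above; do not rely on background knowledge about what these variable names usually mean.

7

A backdoor path from Industry to Region is any simple undirected path whose first edge points into Industry (i.e. leaves Industry via a parent).
Parents of Industry: {Education}.
Enumerating:
  P1: Industry <- Education <- ParentIncome -> Ability <- UrbanRes <- Experience -> Region
  P2: Industry <- Education <- ParentIncome -> Region
  P3: Industry <- Education -> UrbanRes <- Experience -> Region
  P4: Industry <- Education -> UrbanRes -> Ability <- ParentIncome -> Region
  P5: Industry <- Education -> Ability <- ParentIncome -> Region
  P6: Industry <- Education -> Ability <- UrbanRes <- Experience -> Region
  P7: Industry <- Education -> Region
That exhausts the simple backdoor paths. Count: 7.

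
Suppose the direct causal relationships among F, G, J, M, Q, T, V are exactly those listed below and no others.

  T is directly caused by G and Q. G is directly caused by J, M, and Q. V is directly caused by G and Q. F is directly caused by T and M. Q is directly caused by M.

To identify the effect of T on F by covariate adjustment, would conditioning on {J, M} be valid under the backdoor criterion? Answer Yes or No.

Backdoor paths from T to F (paths whose first edge points into T):
  P1: T <- Q <- M -> F
  P2: T <- Q -> G <- M -> F
  P3: T <- Q -> V <- G <- M -> F
  P4: T <- G <- M -> F
  P5: T <- G <- Q <- M -> F
  P6: T <- G -> V <- Q <- M -> F
Condition 1 (no descendant of T in the set): holds — descendants of T are {F}; none are in {J, M}.
Condition 2 (every backdoor path blocked by {J, M}):
  P1: blocked at fork node M ∈ conditioning set.
  P2: blocked at collider G (neither it nor any descendant is in the conditioning set).
  P3: blocked at collider V (neither it nor any descendant is in the conditioning set).
  P4: blocked at fork node M ∈ conditioning set.
  P5: blocked at fork node M ∈ conditioning set.
  P6: blocked at collider V (neither it nor any descendant is in the conditioning set).
{J, M} satisfies the backdoor criterion.

Yes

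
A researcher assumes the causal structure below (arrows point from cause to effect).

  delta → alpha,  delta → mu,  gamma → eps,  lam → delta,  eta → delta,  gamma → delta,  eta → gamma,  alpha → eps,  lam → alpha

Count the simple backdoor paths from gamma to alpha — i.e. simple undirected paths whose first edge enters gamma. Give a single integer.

A backdoor path from gamma to alpha is any simple undirected path whose first edge points into gamma (i.e. leaves gamma via a parent).
Parents of gamma: {eta}.
Enumerating:
  P1: gamma <- eta -> delta <- lam -> alpha
  P2: gamma <- eta -> delta -> alpha
That exhausts the simple backdoor paths. Count: 2.

2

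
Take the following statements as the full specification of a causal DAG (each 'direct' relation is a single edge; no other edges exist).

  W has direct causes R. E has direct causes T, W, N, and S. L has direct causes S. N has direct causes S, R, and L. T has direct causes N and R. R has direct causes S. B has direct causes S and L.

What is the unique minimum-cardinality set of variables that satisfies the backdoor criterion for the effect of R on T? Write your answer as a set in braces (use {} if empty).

{S}

Variables eligible for adjustment (non-descendants of R, excluding R and T): {B, L, S}.
Backdoor paths from R to T:
  P1: R <- S -> L -> N -> T
  P2: R <- S -> L -> N -> E <- T
  P3: R <- S -> N -> T
  P4: R <- S -> N -> E <- T
  P5: R <- S -> E <- N -> T
  P6: R <- S -> E <- T
  P7: R <- S -> B <- L -> N -> T
  P8: R <- S -> B <- L -> N -> E <- T
The empty set is not sufficient: P1 (R <- S -> L -> N -> T) has no collider blocking it and no conditioned non-collider, so it is open.
Try {S}:
  P1: blocked at fork node S ∈ conditioning set.
  P2: blocked at fork node S ∈ conditioning set.
  P3: blocked at fork node S ∈ conditioning set.
  P4: blocked at fork node S ∈ conditioning set.
  P5: blocked at fork node S ∈ conditioning set.
  P6: blocked at fork node S ∈ conditioning set.
  P7: blocked at fork node S ∈ conditioning set.
  P8: blocked at fork node S ∈ conditioning set.
{S} contains no descendant of R and blocks every backdoor path.
No other singleton works — e.g. {L} leaves P3 open — so {S} is the unique smallest valid adjustment set.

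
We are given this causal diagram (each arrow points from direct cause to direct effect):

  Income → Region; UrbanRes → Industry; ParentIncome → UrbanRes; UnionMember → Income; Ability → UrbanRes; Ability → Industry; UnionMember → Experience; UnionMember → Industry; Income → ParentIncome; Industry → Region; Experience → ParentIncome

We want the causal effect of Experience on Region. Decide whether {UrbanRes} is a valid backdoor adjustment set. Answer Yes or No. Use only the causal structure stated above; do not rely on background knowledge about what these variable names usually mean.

Backdoor paths from Experience to Region (paths whose first edge points into Experience):
  P1: Experience <- UnionMember -> Income -> ParentIncome -> UrbanRes <- Ability -> Industry -> Region
  P2: Experience <- UnionMember -> Income -> ParentIncome -> UrbanRes -> Industry -> Region
  P3: Experience <- UnionMember -> Income -> Region
  P4: Experience <- UnionMember -> Industry <- Ability -> UrbanRes <- ParentIncome <- Income -> Region
  P5: Experience <- UnionMember -> Industry <- UrbanRes <- ParentIncome <- Income -> Region
  P6: Experience <- UnionMember -> Industry -> Region
Condition 1 (no descendant of Experience in the set): FAILS — UrbanRes is a descendant of Experience.
Condition 2 (every backdoor path blocked by {UrbanRes}):
  P1: open — collider(s) UrbanRes are conditioned on (or have a conditioned descendant) and no non-collider on the path is in the set.
  P2: blocked at chain node UrbanRes ∈ conditioning set.
  P3: open — no interior node is in the conditioning set.
  P4: blocked at collider Industry (neither it nor any descendant is in the conditioning set).
  P5: blocked at collider Industry (neither it nor any descendant is in the conditioning set).
  P6: open — no interior node is in the conditioning set.
{UrbanRes} does not satisfy the backdoor criterion.

No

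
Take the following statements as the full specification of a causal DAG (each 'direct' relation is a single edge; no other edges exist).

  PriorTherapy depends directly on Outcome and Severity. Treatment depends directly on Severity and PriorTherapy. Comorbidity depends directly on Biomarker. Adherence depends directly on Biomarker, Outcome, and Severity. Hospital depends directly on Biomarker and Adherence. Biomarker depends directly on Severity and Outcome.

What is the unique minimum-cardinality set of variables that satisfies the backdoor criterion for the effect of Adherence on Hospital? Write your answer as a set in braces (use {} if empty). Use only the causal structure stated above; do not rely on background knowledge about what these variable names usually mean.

{Biomarker}

Variables eligible for adjustment (non-descendants of Adherence, excluding Adherence and Hospital): {Biomarker, Comorbidity, Outcome, PriorTherapy, Severity, Treatment}.
Backdoor paths from Adherence to Hospital:
  P1: Adherence <- Outcome -> PriorTherapy <- Severity -> Biomarker -> Hospital
  P2: Adherence <- Outcome -> PriorTherapy -> Treatment <- Severity -> Biomarker -> Hospital
  P3: Adherence <- Outcome -> Biomarker -> Hospital
  P4: Adherence <- Severity -> PriorTherapy <- Outcome -> Biomarker -> Hospital
  P5: Adherence <- Severity -> Biomarker -> Hospital
  P6: Adherence <- Severity -> Treatment <- PriorTherapy <- Outcome -> Biomarker -> Hospital
  P7: Adherence <- Biomarker -> Hospital
The empty set is not sufficient: P3 (Adherence <- Outcome -> Biomarker -> Hospital) has no collider blocking it and no conditioned non-collider, so it is open.
Try {Biomarker}:
  P1: blocked at collider PriorTherapy (neither it nor any descendant is in the conditioning set).
  P2: blocked at collider Treatment (neither it nor any descendant is in the conditioning set).
  P3: blocked at chain node Biomarker ∈ conditioning set.
  P4: blocked at collider PriorTherapy (neither it nor any descendant is in the conditioning set).
  P5: blocked at chain node Biomarker ∈ conditioning set.
  P6: blocked at collider Treatment (neither it nor any descendant is in the conditioning set).
  P7: blocked at fork node Biomarker ∈ conditioning set.
{Biomarker} contains no descendant of Adherence and blocks every backdoor path.
No other singleton works — e.g. {Outcome} leaves P5 open — so {Biomarker} is the unique smallest valid adjustment set.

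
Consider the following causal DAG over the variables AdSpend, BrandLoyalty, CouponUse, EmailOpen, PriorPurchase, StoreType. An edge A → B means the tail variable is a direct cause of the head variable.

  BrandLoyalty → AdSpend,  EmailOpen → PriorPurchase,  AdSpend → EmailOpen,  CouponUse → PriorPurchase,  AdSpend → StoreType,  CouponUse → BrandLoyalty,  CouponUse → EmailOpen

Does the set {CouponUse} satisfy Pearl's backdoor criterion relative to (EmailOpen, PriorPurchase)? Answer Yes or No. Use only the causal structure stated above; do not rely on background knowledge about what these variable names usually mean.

Yes

Backdoor paths from EmailOpen to PriorPurchase (paths whose first edge points into EmailOpen):
  P1: EmailOpen <- CouponUse -> PriorPurchase
  P2: EmailOpen <- AdSpend <- BrandLoyalty <- CouponUse -> PriorPurchase
Condition 1 (no descendant of EmailOpen in the set): holds — descendants of EmailOpen are {PriorPurchase}; none are in {CouponUse}.
Condition 2 (every backdoor path blocked by {CouponUse}):
  P1: blocked at fork node CouponUse ∈ conditioning set.
  P2: blocked at fork node CouponUse ∈ conditioning set.
{CouponUse} satisfies the backdoor criterion.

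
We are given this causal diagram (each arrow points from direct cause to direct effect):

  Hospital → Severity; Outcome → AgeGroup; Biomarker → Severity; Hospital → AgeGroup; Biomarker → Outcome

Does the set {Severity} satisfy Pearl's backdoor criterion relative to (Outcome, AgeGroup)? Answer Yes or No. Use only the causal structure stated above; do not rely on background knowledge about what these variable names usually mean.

Backdoor paths from Outcome to AgeGroup (paths whose first edge points into Outcome):
  P1: Outcome <- Biomarker -> Severity <- Hospital -> AgeGroup
Condition 1 (no descendant of Outcome in the set): holds — descendants of Outcome are {AgeGroup}; none are in {Severity}.
Condition 2 (every backdoor path blocked by {Severity}):
  P1: open — collider(s) Severity are conditioned on (or have a conditioned descendant) and no non-collider on the path is in the set.
{Severity} does not satisfy the backdoor criterion.

No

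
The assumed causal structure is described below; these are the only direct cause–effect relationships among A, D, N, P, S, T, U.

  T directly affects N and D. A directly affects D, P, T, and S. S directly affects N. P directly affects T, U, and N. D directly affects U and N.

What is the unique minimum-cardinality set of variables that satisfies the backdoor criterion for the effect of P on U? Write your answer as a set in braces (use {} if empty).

Variables eligible for adjustment (non-descendants of P, excluding P and U): {A, S}.
Backdoor paths from P to U:
  P1: P <- A -> T -> D -> U
  P2: P <- A -> T -> N <- D -> U
  P3: P <- A -> D -> U
  P4: P <- A -> S -> N <- T -> D -> U
  P5: P <- A -> S -> N <- D -> U
The empty set is not sufficient: P1 (P <- A -> T -> D -> U) has no collider blocking it and no conditioned non-collider, so it is open.
Try {A}:
  P1: blocked at fork node A ∈ conditioning set.
  P2: blocked at fork node A ∈ conditioning set.
  P3: blocked at fork node A ∈ conditioning set.
  P4: blocked at fork node A ∈ conditioning set.
  P5: blocked at fork node A ∈ conditioning set.
{A} contains no descendant of P and blocks every backdoor path.
No other singleton works — e.g. {S} leaves P1 open — so {A} is the unique smallest valid adjustment set.

{A}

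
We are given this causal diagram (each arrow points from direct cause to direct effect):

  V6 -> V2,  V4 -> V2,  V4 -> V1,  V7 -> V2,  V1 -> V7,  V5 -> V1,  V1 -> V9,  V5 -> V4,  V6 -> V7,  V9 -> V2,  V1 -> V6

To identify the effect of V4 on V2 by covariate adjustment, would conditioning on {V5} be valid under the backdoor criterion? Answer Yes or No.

Backdoor paths from V4 to V2 (paths whose first edge points into V4):
  P1: V4 <- V5 -> V1 -> V6 -> V7 -> V2
  P2: V4 <- V5 -> V1 -> V6 -> V2
  P3: V4 <- V5 -> V1 -> V7 <- V6 -> V2
  P4: V4 <- V5 -> V1 -> V7 -> V2
  P5: V4 <- V5 -> V1 -> V9 -> V2
Condition 1 (no descendant of V4 in the set): holds — descendants of V4 are {V1, V2, V6, V7, V9}; none are in {V5}.
Condition 2 (every backdoor path blocked by {V5}):
  P1: blocked at fork node V5 ∈ conditioning set.
  P2: blocked at fork node V5 ∈ conditioning set.
  P3: blocked at fork node V5 ∈ conditioning set.
  P4: blocked at fork node V5 ∈ conditioning set.
  P5: blocked at fork node V5 ∈ conditioning set.
{V5} satisfies the backdoor criterion.

Yes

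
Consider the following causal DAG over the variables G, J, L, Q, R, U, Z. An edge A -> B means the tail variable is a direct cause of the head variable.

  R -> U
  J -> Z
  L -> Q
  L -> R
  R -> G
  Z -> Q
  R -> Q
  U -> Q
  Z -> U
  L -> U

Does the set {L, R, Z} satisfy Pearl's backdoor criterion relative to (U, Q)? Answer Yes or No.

Backdoor paths from U to Q (paths whose first edge points into U):
  P1: U <- L -> R -> Q
  P2: U <- L -> Q
  P3: U <- R <- L -> Q
  P4: U <- R -> Q
  P5: U <- Z -> Q
Condition 1 (no descendant of U in the set): holds — descendants of U are {Q}; none are in {L, R, Z}.
Condition 2 (every backdoor path blocked by {L, R, Z}):
  P1: blocked at fork node L ∈ conditioning set.
  P2: blocked at fork node L ∈ conditioning set.
  P3: blocked at chain node R ∈ conditioning set.
  P4: blocked at fork node R ∈ conditioning set.
  P5: blocked at fork node Z ∈ conditioning set.
{L, R, Z} satisfies the backdoor criterion.

Yes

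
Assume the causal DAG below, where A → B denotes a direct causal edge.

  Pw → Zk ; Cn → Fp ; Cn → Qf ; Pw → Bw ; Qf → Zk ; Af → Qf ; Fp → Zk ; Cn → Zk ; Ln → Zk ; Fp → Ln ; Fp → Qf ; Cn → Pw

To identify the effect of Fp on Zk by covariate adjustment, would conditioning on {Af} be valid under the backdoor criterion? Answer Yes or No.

No

Backdoor paths from Fp to Zk (paths whose first edge points into Fp):
  P1: Fp <- Cn -> Pw -> Zk
  P2: Fp <- Cn -> Qf -> Zk
  P3: Fp <- Cn -> Zk
Condition 1 (no descendant of Fp in the set): holds — descendants of Fp are {Ln, Qf, Zk}; none are in {Af}.
Condition 2 (every backdoor path blocked by {Af}):
  P1: open — no interior node is in the conditioning set.
  P2: open — no interior node is in the conditioning set.
  P3: open — no interior node is in the conditioning set.
{Af} does not satisfy the backdoor criterion.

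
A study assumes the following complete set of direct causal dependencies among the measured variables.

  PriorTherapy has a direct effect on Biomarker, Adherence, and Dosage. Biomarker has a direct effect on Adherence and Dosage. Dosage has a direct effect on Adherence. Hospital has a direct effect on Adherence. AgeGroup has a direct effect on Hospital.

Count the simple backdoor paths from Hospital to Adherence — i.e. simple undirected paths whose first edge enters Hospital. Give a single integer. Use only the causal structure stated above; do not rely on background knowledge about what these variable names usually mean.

0

A backdoor path from Hospital to Adherence is any simple undirected path whose first edge points into Hospital (i.e. leaves Hospital via a parent).
Parents of Hospital: {AgeGroup}.
No simple path from any parent of Hospital reaches Adherence without revisiting Hospital, so there are no backdoor paths.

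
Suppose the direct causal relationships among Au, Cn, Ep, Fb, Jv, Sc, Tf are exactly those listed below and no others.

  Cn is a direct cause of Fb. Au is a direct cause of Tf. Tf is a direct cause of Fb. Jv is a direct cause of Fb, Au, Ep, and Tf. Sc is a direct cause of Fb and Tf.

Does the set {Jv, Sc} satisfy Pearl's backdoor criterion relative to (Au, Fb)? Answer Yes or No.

Backdoor paths from Au to Fb (paths whose first edge points into Au):
  P1: Au <- Jv -> Tf <- Sc -> Fb
  P2: Au <- Jv -> Tf -> Fb
  P3: Au <- Jv -> Fb
Condition 1 (no descendant of Au in the set): holds — descendants of Au are {Fb, Tf}; none are in {Jv, Sc}.
Condition 2 (every backdoor path blocked by {Jv, Sc}):
  P1: blocked at fork node Jv ∈ conditioning set.
  P2: blocked at fork node Jv ∈ conditioning set.
  P3: blocked at fork node Jv ∈ conditioning set.
{Jv, Sc} satisfies the backdoor criterion.

Yes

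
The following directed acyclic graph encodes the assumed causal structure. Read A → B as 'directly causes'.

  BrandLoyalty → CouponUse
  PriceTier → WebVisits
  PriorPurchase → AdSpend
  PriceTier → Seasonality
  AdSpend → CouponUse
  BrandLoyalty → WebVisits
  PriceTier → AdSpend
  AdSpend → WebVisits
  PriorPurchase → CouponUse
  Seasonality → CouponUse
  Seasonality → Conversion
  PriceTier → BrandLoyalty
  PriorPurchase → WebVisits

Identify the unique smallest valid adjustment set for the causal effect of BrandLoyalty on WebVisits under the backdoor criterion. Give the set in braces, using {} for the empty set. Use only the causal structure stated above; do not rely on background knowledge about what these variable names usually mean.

Variables eligible for adjustment (non-descendants of BrandLoyalty, excluding BrandLoyalty and WebVisits): {AdSpend, Conversion, PriceTier, PriorPurchase, Seasonality}.
Backdoor paths from BrandLoyalty to WebVisits:
  P1: BrandLoyalty <- PriceTier -> Seasonality -> CouponUse <- PriorPurchase -> AdSpend -> WebVisits
  P2: BrandLoyalty <- PriceTier -> Seasonality -> CouponUse <- PriorPurchase -> WebVisits
  P3: BrandLoyalty <- PriceTier -> Seasonality -> CouponUse <- AdSpend <- PriorPurchase -> WebVisits
  P4: BrandLoyalty <- PriceTier -> Seasonality -> CouponUse <- AdSpend -> WebVisits
  P5: BrandLoyalty <- PriceTier -> AdSpend <- PriorPurchase -> WebVisits
  P6: BrandLoyalty <- PriceTier -> AdSpend -> CouponUse <- PriorPurchase -> WebVisits
  P7: BrandLoyalty <- PriceTier -> AdSpend -> WebVisits
  P8: BrandLoyalty <- PriceTier -> WebVisits
The empty set is not sufficient: P7 (BrandLoyalty <- PriceTier -> AdSpend -> WebVisits) has no collider blocking it and no conditioned non-collider, so it is open.
Try {PriceTier}:
  P1: blocked at fork node PriceTier ∈ conditioning set.
  P2: blocked at fork node PriceTier ∈ conditioning set.
  P3: blocked at fork node PriceTier ∈ conditioning set.
  P4: blocked at fork node PriceTier ∈ conditioning set.
  P5: blocked at fork node PriceTier ∈ conditioning set.
  P6: blocked at fork node PriceTier ∈ conditioning set.
  P7: blocked at fork node PriceTier ∈ conditioning set.
  P8: blocked at fork node PriceTier ∈ conditioning set.
{PriceTier} contains no descendant of BrandLoyalty and blocks every backdoor path.
No other singleton works — e.g. {PriorPurchase} leaves P7 open — so {PriceTier} is the unique smallest valid adjustment set.

{PriceTier}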